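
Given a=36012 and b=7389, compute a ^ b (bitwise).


36012 ^ 7389 = 36977

36977


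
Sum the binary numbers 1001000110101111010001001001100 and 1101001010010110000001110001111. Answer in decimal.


1001000110101111010001001001100 + 1101001010010110000001110001111 = 10110010001000101010010111011011 = 2988615131

2988615131


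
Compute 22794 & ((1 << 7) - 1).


22794 & 127 = 10

10


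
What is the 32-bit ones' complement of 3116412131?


3116412131 ^ 4294967295 = 1178555164

1178555164


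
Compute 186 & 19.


0b10111010 & 0b10011 = 0b10010 = 18

18


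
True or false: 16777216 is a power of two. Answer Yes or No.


0b1000000000000000000000000. Only one bit set => Yes

Yes


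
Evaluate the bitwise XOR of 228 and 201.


0b11100100 ^ 0b11001001 = 0b101101 = 45

45


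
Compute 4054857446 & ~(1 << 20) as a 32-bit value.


4054857446 & ~(1 << 20) = 4053808870

4053808870


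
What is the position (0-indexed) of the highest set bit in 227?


0b11100011. Highest set bit at position 7

7


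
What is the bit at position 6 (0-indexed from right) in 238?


0b11101110, position 6 = 1

1


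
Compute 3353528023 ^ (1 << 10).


3353528023 ^ (1 << 10) = 3353528023 ^ 1024 = 3353526999

3353526999


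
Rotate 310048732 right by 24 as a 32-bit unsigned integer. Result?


Rotate 0b10010011110101111011111011100 right by 24 (32-bit) = 0b1111010111101111101110000010010 = 2063064082

2063064082


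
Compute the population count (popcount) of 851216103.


0b110010101111001000011011100111 has 17 set bits

17


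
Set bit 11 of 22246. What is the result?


22246 | (1 << 11) = 22246 | 2048 = 24294

24294


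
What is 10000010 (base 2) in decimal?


10000010 in decimal = 130

130


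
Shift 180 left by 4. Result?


0b10110100 << 4 = 0b101101000000 = 2880

2880


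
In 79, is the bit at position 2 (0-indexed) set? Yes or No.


0b1001111, bit 2 = 1. Yes

Yes


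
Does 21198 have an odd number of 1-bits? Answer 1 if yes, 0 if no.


0b101001011001110 has 8 ones => parity 0

0


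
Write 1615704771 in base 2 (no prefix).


1615704771 = 1100000010011011011001011000011 in binary

1100000010011011011001011000011


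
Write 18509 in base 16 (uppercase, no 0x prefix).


18509 = 484D hex

484D


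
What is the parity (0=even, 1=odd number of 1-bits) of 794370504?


0b101111010110010010000111001000 has 14 ones => parity 0

0


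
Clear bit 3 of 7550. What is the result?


7550 & ~(1 << 3) = 7542

7542


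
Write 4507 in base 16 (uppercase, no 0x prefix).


4507 = 119B hex

119B


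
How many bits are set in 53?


0b110101 has 4 set bits

4


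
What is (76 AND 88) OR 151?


Step 1: 76 & 88 = 72
Step 2: 72 | 151 = 223

223


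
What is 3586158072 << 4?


0b11010101110000000110110111111000 << 4 = 0b110101011100000001101101111110000000 = 57378529152

57378529152


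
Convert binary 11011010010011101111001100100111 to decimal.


11011010010011101111001100100111 in decimal = 3662607143

3662607143


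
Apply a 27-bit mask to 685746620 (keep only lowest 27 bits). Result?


685746620 & 134217727 = 14657980

14657980


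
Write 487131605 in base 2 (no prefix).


487131605 = 11101000010010000100111010101 in binary

11101000010010000100111010101


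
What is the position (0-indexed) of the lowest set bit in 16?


0b10000. Lowest set bit at position 4

4


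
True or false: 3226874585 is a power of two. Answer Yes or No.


0b11000000010101100011001011011001. Multiple bits set => No

No


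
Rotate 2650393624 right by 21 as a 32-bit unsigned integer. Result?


Rotate 0b10011101111110011100110000011000 right by 21 (32-bit) = 0b11001110011000001100010011101111 = 3462448367

3462448367


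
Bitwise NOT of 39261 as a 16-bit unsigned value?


~0b1001100101011101 = 0b110011010100010 = 26274 (16-bit unsigned)

26274


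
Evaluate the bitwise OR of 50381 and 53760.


0b1100010011001101 | 0b1101001000000000 = 0b1101011011001101 = 54989

54989


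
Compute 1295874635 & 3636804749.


0b1001101001111010111101001001011 & 0b11011000110001010011110010001101 = 0b1001000000001010011100000001001 = 1208301577

1208301577


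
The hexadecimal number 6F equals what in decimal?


6F hex = 111 decimal

111


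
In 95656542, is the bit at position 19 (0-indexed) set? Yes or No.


0b101101100111001101001011110, bit 19 = 0. No

No


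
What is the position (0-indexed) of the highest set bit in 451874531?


0b11010111011110000111011100011. Highest set bit at position 28

28


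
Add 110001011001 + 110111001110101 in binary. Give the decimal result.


110001011001 + 110111001110101 = 111101011001110 = 31438

31438


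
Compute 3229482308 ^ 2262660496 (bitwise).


0b11000000011111011111110101000100 ^ 0b10000110110111010111010110010000 = 0b1000110101000001000100011010100 = 1184925908

1184925908


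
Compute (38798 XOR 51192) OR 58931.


Step 1: 38798 ^ 51192 = 20598
Step 2: 20598 | 58931 = 63095

63095


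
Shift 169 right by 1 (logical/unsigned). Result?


0b10101001 >> 1 = 0b1010100 = 84

84


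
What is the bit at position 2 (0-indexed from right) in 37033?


0b1001000010101001, position 2 = 0

0


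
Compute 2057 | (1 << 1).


2057 | (1 << 1) = 2057 | 2 = 2059

2059


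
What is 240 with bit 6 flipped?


240 ^ (1 << 6) = 240 ^ 64 = 176

176


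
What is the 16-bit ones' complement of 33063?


33063 ^ 65535 = 32472

32472


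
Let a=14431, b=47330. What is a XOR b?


14431 ^ 47330 = 32957

32957


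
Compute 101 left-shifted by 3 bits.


0b1100101 << 3 = 0b1100101000 = 808

808


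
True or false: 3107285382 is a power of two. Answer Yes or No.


0b10111001001101010110100110000110. Multiple bits set => No

No


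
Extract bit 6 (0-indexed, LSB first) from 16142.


0b11111100001110, position 6 = 0

0


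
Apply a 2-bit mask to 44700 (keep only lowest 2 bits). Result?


44700 & 3 = 0

0


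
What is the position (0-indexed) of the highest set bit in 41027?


0b1010000001000011. Highest set bit at position 15

15


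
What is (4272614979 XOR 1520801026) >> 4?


Step 1: 4272614979 ^ 1520801026 = 2752478017
Step 2: 2752478017 >> 4 = 172029876

172029876


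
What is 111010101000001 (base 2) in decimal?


111010101000001 in decimal = 30017

30017


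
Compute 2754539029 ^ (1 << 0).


2754539029 ^ (1 << 0) = 2754539029 ^ 1 = 2754539028

2754539028


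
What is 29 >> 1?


0b11101 >> 1 = 0b1110 = 14

14


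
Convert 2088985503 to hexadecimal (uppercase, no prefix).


2088985503 = 7C83639F hex

7C83639F


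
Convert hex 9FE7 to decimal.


9FE7 hex = 40935 decimal

40935


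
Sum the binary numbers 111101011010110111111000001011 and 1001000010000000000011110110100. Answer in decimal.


111101011010110111111000001011 + 1001000010000000000011110110100 = 10000101101010111000010110111111 = 2242610623

2242610623


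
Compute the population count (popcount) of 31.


0b11111 has 5 set bits

5


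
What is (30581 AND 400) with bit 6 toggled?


Step 1: 30581 & 400 = 272
Step 2: 272 ^ (1 << 6) = 272 ^ 64 = 336

336


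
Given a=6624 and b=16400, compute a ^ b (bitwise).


6624 ^ 16400 = 23024

23024


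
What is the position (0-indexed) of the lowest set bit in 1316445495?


0b1001110011101110101110100110111. Lowest set bit at position 0

0


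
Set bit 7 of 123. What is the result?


123 | (1 << 7) = 123 | 128 = 251

251


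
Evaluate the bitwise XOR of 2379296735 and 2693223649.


0b10001101110100010010111111011111 ^ 0b10100000100001110101010011100001 = 0b101101010101100111101100111110 = 760642366

760642366


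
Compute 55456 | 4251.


0b1101100010100000 | 0b1000010011011 = 0b1101100010111011 = 55483

55483


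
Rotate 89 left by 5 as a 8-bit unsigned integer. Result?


Rotate 0b1011001 left by 5 (8-bit) = 0b101011 = 43

43


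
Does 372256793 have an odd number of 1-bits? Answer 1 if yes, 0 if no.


0b10110001100000011000000011001 has 10 ones => parity 0

0


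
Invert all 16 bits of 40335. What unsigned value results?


40335 ^ 65535 = 25200

25200


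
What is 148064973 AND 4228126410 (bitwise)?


0b1000110100110100101011001101 & 0b11111100000001000001011011001010 = 0b1000000000000000001011001000 = 134218440

134218440


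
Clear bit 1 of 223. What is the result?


223 & ~(1 << 1) = 221

221


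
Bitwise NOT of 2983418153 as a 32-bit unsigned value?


~0b10110001110100110101100100101001 = 0b1001110001011001010011011010110 = 1311549142 (32-bit unsigned)

1311549142


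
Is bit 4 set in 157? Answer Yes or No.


0b10011101, bit 4 = 1. Yes

Yes


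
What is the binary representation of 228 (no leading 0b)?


228 = 11100100 in binary

11100100


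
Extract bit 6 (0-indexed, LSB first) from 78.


0b1001110, position 6 = 1

1


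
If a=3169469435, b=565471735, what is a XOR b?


3169469435 ^ 565471735 = 2640194060

2640194060


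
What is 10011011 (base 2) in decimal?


10011011 in decimal = 155

155


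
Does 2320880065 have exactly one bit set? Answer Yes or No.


0b10001010010101011101000111000001. Multiple bits set => No

No


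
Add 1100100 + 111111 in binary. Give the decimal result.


1100100 + 111111 = 10100011 = 163

163


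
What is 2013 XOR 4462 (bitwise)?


0b11111011101 ^ 0b1000101101110 = 0b1011010110011 = 5811

5811


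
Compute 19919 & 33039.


0b100110111001111 & 0b1000000100001111 = 0b100001111 = 271

271


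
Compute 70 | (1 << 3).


70 | (1 << 3) = 70 | 8 = 78

78


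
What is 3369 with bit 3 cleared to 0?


3369 & ~(1 << 3) = 3361

3361


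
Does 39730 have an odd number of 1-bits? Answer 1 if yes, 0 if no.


0b1001101100110010 has 8 ones => parity 0

0


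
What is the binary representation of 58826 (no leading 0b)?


58826 = 1110010111001010 in binary

1110010111001010


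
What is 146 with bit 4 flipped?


146 ^ (1 << 4) = 146 ^ 16 = 130

130


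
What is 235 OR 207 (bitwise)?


0b11101011 | 0b11001111 = 0b11101111 = 239

239


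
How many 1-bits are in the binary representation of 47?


0b101111 has 5 set bits

5


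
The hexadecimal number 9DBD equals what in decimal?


9DBD hex = 40381 decimal

40381


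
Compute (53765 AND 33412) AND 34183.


Step 1: 53765 & 33412 = 33284
Step 2: 33284 & 34183 = 32772

32772


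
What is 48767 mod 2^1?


48767 & 1 = 1

1


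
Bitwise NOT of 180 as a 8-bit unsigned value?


~0b10110100 = 0b1001011 = 75 (8-bit unsigned)

75


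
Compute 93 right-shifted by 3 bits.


0b1011101 >> 3 = 0b1011 = 11

11


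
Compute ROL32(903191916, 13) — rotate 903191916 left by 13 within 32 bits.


Rotate 0b110101110101011001110101101100 left by 13 (32-bit) = 0b10110011101011011000011010111010 = 3014493882

3014493882


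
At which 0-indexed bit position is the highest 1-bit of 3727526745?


0b11011110001011011000101101011001. Highest set bit at position 31

31


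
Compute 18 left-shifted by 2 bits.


0b10010 << 2 = 0b1001000 = 72

72


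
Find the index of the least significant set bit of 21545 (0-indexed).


0b101010000101001. Lowest set bit at position 0

0


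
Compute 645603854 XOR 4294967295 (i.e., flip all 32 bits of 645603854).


645603854 ^ 4294967295 = 3649363441

3649363441


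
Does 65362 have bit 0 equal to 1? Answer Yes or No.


0b1111111101010010, bit 0 = 0. No

No


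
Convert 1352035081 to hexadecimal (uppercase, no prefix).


1352035081 = 50966B09 hex

50966B09


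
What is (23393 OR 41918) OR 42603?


Step 1: 23393 | 41918 = 64511
Step 2: 64511 | 42603 = 65535

65535


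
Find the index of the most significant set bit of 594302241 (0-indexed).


0b100011011011000101010100100001. Highest set bit at position 29

29


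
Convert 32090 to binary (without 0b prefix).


32090 = 111110101011010 in binary

111110101011010


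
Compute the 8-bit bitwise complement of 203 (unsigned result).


~0b11001011 = 0b110100 = 52 (8-bit unsigned)

52


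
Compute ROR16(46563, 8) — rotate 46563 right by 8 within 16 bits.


Rotate 0b1011010111100011 right by 8 (16-bit) = 0b1110001110110101 = 58293

58293


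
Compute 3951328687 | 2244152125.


0b11101011100001000111110110101111 | 0b10000101110000110000101100111101 = 0b11101111110001110111111110111111 = 4022828991

4022828991


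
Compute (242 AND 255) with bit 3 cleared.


Step 1: 242 & 255 = 242
Step 2: 242 & ~(1 << 3) = 242

242


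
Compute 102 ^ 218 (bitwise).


0b1100110 ^ 0b11011010 = 0b10111100 = 188

188


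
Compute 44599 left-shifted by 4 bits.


0b1010111000110111 << 4 = 0b10101110001101110000 = 713584

713584


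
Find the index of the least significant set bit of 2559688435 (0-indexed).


0b10011000100100011011111011110011. Lowest set bit at position 0

0


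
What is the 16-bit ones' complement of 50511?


50511 ^ 65535 = 15024

15024


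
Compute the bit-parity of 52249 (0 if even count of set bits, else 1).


0b1100110000011001 has 7 ones => parity 1

1


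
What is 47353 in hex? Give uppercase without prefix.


47353 = B8F9 hex

B8F9


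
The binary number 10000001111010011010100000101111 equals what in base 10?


10000001111010011010100000101111 in decimal = 2179573807

2179573807


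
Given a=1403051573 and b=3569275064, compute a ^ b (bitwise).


1403051573 ^ 3569275064 = 2266893965

2266893965


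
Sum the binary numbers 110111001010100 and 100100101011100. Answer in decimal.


110111001010100 + 100100101011100 = 1011011110110000 = 47024

47024


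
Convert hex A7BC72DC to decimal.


A7BC72DC hex = 2814145244 decimal

2814145244


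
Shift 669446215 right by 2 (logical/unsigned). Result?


0b100111111001101111000001000111 >> 2 = 0b1001111110011011110000010001 = 167361553

167361553


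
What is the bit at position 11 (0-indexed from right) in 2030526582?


0b1111001000001110110000001110110, position 11 = 0

0


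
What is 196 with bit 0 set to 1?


196 | (1 << 0) = 196 | 1 = 197

197


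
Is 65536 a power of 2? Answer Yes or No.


0b10000000000000000. Only one bit set => Yes

Yes


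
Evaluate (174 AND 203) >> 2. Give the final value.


Step 1: 174 & 203 = 138
Step 2: 138 >> 2 = 34

34


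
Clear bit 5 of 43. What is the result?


43 & ~(1 << 5) = 11

11


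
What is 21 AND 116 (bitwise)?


0b10101 & 0b1110100 = 0b10100 = 20

20


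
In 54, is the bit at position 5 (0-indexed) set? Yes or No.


0b110110, bit 5 = 1. Yes

Yes


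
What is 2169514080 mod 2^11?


2169514080 & 2047 = 96

96


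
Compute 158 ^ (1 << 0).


158 ^ (1 << 0) = 158 ^ 1 = 159

159


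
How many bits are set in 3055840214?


0b10110110001001000110101111010110 has 17 set bits

17


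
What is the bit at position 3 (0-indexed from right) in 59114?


0b1110011011101010, position 3 = 1

1


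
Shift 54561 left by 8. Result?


0b1101010100100001 << 8 = 0b110101010010000100000000 = 13967616

13967616


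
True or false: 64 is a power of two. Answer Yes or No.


0b1000000. Only one bit set => Yes

Yes


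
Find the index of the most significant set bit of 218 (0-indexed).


0b11011010. Highest set bit at position 7

7


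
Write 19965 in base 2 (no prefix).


19965 = 100110111111101 in binary

100110111111101


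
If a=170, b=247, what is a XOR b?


170 ^ 247 = 93

93


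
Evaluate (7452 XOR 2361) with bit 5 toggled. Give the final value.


Step 1: 7452 ^ 2361 = 5157
Step 2: 5157 ^ (1 << 5) = 5157 ^ 32 = 5125

5125


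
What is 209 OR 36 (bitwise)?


0b11010001 | 0b100100 = 0b11110101 = 245

245


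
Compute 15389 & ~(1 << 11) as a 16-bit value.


15389 & ~(1 << 11) = 13341

13341


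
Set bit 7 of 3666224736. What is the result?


3666224736 | (1 << 7) = 3666224736 | 128 = 3666224864

3666224864


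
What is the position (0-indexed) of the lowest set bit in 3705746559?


0b11011100111000010011010001111111. Lowest set bit at position 0

0


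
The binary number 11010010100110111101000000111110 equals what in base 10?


11010010100110111101000000111110 in decimal = 3533426750

3533426750


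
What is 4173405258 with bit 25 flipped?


4173405258 ^ (1 << 25) = 4173405258 ^ 33554432 = 4206959690

4206959690


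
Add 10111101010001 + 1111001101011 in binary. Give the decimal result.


10111101010001 + 1111001101011 = 100110110111100 = 19900

19900


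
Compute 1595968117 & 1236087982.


0b1011111001000001000101001110101 & 0b1001001101011010011010010101110 = 0b1001001001000000000000000100100 = 1226833956

1226833956


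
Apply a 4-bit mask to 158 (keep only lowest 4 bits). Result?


158 & 15 = 14

14


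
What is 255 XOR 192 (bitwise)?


0b11111111 ^ 0b11000000 = 0b111111 = 63

63


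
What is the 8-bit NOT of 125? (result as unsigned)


~0b1111101 = 0b10000010 = 130 (8-bit unsigned)

130


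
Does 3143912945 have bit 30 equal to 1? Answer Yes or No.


0b10111011011001000100110111110001, bit 30 = 0. No

No


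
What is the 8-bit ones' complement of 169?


169 ^ 255 = 86

86


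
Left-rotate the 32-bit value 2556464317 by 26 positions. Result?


Rotate 0b10011000011000001000110010111101 left by 26 (32-bit) = 0b11110110011000011000001000110010 = 4133585458

4133585458


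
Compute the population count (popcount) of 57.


0b111001 has 4 set bits

4


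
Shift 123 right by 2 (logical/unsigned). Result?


0b1111011 >> 2 = 0b11110 = 30

30


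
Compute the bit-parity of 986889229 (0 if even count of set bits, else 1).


0b111010110100101011110000001101 has 16 ones => parity 0

0


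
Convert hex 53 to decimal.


53 hex = 83 decimal

83


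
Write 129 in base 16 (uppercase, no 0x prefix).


129 = 81 hex

81


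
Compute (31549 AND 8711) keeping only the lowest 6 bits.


Step 1: 31549 & 8711 = 8709
Step 2: 8709 & 63 = 5

5


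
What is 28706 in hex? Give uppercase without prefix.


28706 = 7022 hex

7022


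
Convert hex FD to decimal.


FD hex = 253 decimal

253


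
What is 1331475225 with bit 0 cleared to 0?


1331475225 & ~(1 << 0) = 1331475224

1331475224


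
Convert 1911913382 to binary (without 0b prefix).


1911913382 = 1110001111101010111101110100110 in binary

1110001111101010111101110100110


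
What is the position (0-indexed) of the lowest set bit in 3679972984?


0b11011011010101111110111001111000. Lowest set bit at position 3

3


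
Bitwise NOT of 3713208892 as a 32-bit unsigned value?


~0b11011101010100110001001000111100 = 0b100010101011001110110111000011 = 581758403 (32-bit unsigned)

581758403


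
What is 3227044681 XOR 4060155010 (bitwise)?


0b11000000010110001100101101001001 ^ 0b11110010000000010000110010000010 = 0b110010010110011100011111001011 = 844744651

844744651


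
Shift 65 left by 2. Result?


0b1000001 << 2 = 0b100000100 = 260

260


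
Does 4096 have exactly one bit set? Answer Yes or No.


0b1000000000000. Only one bit set => Yes

Yes


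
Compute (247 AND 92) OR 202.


Step 1: 247 & 92 = 84
Step 2: 84 | 202 = 222

222


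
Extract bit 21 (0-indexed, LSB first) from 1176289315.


0b1000110000111001100000000100011, position 21 = 0

0


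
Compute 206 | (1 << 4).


206 | (1 << 4) = 206 | 16 = 222

222


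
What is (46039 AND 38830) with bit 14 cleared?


Step 1: 46039 & 38830 = 37766
Step 2: 37766 & ~(1 << 14) = 37766

37766


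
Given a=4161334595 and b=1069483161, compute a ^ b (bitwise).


4161334595 ^ 1069483161 = 3350718938

3350718938


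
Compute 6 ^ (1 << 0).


6 ^ (1 << 0) = 6 ^ 1 = 7

7


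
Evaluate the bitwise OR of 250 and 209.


0b11111010 | 0b11010001 = 0b11111011 = 251

251


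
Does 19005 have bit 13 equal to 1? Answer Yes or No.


0b100101000111101, bit 13 = 0. No

No


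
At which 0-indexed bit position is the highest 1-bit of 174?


0b10101110. Highest set bit at position 7

7


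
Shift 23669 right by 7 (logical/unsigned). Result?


0b101110001110101 >> 7 = 0b10111000 = 184

184


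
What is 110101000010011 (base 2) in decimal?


110101000010011 in decimal = 27155

27155


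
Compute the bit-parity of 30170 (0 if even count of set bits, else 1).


0b111010111011010 has 10 ones => parity 0

0


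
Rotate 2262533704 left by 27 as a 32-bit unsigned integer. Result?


Rotate 0b10000110110110111000011001001000 left by 27 (32-bit) = 0b1000100001101101101110000110010 = 1144446002

1144446002


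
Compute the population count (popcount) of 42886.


0b1010011110000110 has 8 set bits

8


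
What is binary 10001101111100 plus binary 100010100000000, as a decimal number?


10001101111100 + 100010100000000 = 110100001111100 = 26748

26748


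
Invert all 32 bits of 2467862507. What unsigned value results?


2467862507 ^ 4294967295 = 1827104788

1827104788


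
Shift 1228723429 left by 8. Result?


0b1001001001111001101010011100101 << 8 = 0b100100100111100110101001110010100000000 = 314553197824

314553197824


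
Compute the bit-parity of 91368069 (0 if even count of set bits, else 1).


0b101011100100010101010000101 has 12 ones => parity 0

0


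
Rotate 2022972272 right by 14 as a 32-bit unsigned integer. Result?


Rotate 0b1111000100101000001101101110000 right by 14 (32-bit) = 0b1101101110000011110001001010000 = 1841422928

1841422928


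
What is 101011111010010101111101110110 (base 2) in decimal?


101011111010010101111101110110 in decimal = 736714614

736714614


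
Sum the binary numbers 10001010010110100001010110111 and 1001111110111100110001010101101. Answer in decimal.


10001010010110100001010110111 + 1001111110111100110001010101101 = 1100001001010011010010101100100 = 1630119268

1630119268


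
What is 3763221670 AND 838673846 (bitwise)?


0b11100000010011100011010010100110 & 0b110001111111010010010110110110 = 0b100000010011000010010010100110 = 541861030

541861030


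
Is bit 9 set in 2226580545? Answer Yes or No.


0b10000100101101101110110001000001, bit 9 = 0. No

No


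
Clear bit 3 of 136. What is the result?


136 & ~(1 << 3) = 128

128


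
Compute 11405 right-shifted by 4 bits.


0b10110010001101 >> 4 = 0b1011001000 = 712

712


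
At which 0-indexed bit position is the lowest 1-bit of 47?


0b101111. Lowest set bit at position 0

0


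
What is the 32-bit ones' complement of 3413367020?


3413367020 ^ 4294967295 = 881600275

881600275


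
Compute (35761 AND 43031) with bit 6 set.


Step 1: 35761 & 43031 = 34833
Step 2: 34833 | (1 << 6) = 34833 | 64 = 34897

34897


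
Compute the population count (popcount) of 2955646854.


0b10110000001010111001011110000110 has 15 set bits

15


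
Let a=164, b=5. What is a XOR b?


164 ^ 5 = 161

161


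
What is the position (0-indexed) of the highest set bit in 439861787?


0b11010001101111100001000011011. Highest set bit at position 28

28


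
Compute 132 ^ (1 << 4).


132 ^ (1 << 4) = 132 ^ 16 = 148

148


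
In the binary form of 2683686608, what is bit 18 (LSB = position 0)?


0b10011111111101011100111011010000, position 18 = 1

1


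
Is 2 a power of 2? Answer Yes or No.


0b10. Only one bit set => Yes

Yes


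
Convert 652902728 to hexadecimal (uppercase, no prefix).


652902728 = 26EA8148 hex

26EA8148


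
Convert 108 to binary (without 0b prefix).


108 = 1101100 in binary

1101100


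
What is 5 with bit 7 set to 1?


5 | (1 << 7) = 5 | 128 = 133

133


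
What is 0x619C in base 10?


619C hex = 24988 decimal

24988


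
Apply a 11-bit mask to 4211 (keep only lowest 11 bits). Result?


4211 & 2047 = 115

115


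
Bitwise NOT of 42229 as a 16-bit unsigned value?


~0b1010010011110101 = 0b101101100001010 = 23306 (16-bit unsigned)

23306


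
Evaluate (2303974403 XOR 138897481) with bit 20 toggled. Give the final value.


Step 1: 2303974403 ^ 138897481 = 2165617738
Step 2: 2165617738 ^ (1 << 20) = 2165617738 ^ 1048576 = 2164569162

2164569162


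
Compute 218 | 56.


0b11011010 | 0b111000 = 0b11111010 = 250

250


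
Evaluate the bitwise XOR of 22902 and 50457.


0b101100101110110 ^ 0b1100010100011001 = 0b1001110001101111 = 40047

40047


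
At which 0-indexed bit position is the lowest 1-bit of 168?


0b10101000. Lowest set bit at position 3

3


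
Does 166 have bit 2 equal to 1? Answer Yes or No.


0b10100110, bit 2 = 1. Yes

Yes


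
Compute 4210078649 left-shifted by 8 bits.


0b11111010111100001011001110111001 << 8 = 0b1111101011110000101100111011100100000000 = 1077780134144

1077780134144


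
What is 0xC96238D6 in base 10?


C96238D6 hex = 3378657494 decimal

3378657494


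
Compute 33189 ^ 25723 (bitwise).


0b1000000110100101 ^ 0b110010001111011 = 0b1110010111011110 = 58846

58846


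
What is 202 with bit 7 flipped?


202 ^ (1 << 7) = 202 ^ 128 = 74

74


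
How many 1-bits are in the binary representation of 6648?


0b1100111111000 has 8 set bits

8


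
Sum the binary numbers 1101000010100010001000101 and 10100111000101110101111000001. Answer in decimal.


1101000010100010001000101 + 10100111000101110101111000001 = 10110100001000011000000000110 = 377761798

377761798


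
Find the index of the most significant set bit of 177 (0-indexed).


0b10110001. Highest set bit at position 7

7


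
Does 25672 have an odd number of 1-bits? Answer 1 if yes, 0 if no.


0b110010001001000 has 5 ones => parity 1

1


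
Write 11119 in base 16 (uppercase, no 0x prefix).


11119 = 2B6F hex

2B6F


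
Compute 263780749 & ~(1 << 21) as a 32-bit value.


263780749 & ~(1 << 21) = 261683597

261683597


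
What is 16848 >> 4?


0b100000111010000 >> 4 = 0b10000011101 = 1053

1053


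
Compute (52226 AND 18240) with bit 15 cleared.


Step 1: 52226 & 18240 = 17408
Step 2: 17408 & ~(1 << 15) = 17408

17408


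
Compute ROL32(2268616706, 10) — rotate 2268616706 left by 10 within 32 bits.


Rotate 0b10000111001110000101100000000010 left by 10 (32-bit) = 0b11100001011000000000101000011100 = 3781167644

3781167644


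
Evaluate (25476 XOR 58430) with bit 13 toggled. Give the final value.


Step 1: 25476 ^ 58430 = 34746
Step 2: 34746 ^ (1 << 13) = 34746 ^ 8192 = 42938

42938


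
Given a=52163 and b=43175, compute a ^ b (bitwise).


52163 ^ 43175 = 25444

25444


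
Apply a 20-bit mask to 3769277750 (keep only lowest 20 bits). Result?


3769277750 & 1048575 = 695606

695606


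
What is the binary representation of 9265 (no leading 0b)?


9265 = 10010000110001 in binary

10010000110001


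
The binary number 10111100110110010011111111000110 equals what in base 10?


10111100110110010011111111000110 in decimal = 3168354246

3168354246


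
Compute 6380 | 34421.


0b1100011101100 | 0b1000011001110101 = 0b1001111011111101 = 40701

40701


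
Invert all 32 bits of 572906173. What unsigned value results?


572906173 ^ 4294967295 = 3722061122

3722061122


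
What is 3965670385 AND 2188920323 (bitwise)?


0b11101100010111110101001111110001 & 0b10000010011110000100011000000011 = 0b10000000010110000100001000000001 = 2153267713

2153267713


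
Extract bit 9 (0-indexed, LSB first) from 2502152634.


0b10010101001000111101000110111010, position 9 = 0

0


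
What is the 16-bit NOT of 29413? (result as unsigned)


~0b111001011100101 = 0b1000110100011010 = 36122 (16-bit unsigned)

36122


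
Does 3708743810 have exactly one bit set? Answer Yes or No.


0b11011101000011101111000010000010. Multiple bits set => No

No


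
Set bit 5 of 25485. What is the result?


25485 | (1 << 5) = 25485 | 32 = 25517

25517


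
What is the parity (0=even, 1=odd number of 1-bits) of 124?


0b1111100 has 5 ones => parity 1

1


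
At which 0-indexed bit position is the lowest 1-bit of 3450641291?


0b11001101101011001001101110001011. Lowest set bit at position 0

0


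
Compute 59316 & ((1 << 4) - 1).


59316 & 15 = 4

4


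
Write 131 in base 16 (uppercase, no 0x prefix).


131 = 83 hex

83


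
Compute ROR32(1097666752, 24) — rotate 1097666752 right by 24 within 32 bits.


Rotate 0b1000001011011010001000011000000 right by 24 (32-bit) = 0b1101101000100001100000001000001 = 1829814337

1829814337


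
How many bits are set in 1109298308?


0b1000010000111101000110010000100 has 11 set bits

11


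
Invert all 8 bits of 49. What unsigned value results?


49 ^ 255 = 206

206


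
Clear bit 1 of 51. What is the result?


51 & ~(1 << 1) = 49

49


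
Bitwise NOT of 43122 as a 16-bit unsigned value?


~0b1010100001110010 = 0b101011110001101 = 22413 (16-bit unsigned)

22413


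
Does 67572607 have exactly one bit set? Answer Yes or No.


0b100000001110001001101111111. Multiple bits set => No

No


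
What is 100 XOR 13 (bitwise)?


0b1100100 ^ 0b1101 = 0b1101001 = 105

105


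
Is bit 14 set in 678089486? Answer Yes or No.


0b101000011010101101001100001110, bit 14 = 1. Yes

Yes


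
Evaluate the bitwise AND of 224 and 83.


0b11100000 & 0b1010011 = 0b1000000 = 64

64


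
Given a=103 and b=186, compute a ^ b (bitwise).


103 ^ 186 = 221

221


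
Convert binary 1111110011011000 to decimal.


1111110011011000 in decimal = 64728

64728


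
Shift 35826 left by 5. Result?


0b1000101111110010 << 5 = 0b100010111111001000000 = 1146432

1146432


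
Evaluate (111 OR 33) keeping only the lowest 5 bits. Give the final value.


Step 1: 111 | 33 = 111
Step 2: 111 & 31 = 15

15


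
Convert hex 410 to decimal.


410 hex = 1040 decimal

1040


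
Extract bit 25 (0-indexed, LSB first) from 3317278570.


0b11000101101110011010011101101010, position 25 = 0

0


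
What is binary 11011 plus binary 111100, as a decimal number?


11011 + 111100 = 1010111 = 87

87


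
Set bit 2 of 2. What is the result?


2 | (1 << 2) = 2 | 4 = 6

6


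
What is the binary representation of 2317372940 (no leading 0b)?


2317372940 = 10001010001000000100111000001100 in binary

10001010001000000100111000001100


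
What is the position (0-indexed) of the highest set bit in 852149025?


0b110010110010101100001100100001. Highest set bit at position 29

29


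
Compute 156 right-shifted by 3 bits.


0b10011100 >> 3 = 0b10011 = 19

19


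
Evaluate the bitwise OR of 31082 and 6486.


0b111100101101010 | 0b1100101010110 = 0b111100101111110 = 31102

31102


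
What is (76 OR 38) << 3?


Step 1: 76 | 38 = 110
Step 2: 110 << 3 = 880

880


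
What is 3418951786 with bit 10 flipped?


3418951786 ^ (1 << 10) = 3418951786 ^ 1024 = 3418952810

3418952810


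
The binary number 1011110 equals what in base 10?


1011110 in decimal = 94

94


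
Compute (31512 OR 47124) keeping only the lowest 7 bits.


Step 1: 31512 | 47124 = 64284
Step 2: 64284 & 127 = 28

28


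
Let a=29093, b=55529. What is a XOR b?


29093 ^ 55529 = 43340

43340


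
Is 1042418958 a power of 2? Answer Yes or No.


0b111110001000100000110100001110. Multiple bits set => No

No


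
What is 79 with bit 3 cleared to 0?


79 & ~(1 << 3) = 71

71


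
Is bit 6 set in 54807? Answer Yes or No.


0b1101011000010111, bit 6 = 0. No

No


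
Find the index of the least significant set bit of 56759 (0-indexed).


0b1101110110110111. Lowest set bit at position 0

0


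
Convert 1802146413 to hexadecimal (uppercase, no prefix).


1802146413 = 6B6A926D hex

6B6A926D


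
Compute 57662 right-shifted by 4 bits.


0b1110000100111110 >> 4 = 0b111000010011 = 3603

3603


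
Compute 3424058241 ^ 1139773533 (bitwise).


0b11001100000101101111101110000001 ^ 0b1000011111011111001000001011101 = 0b10001111111110010110101111011100 = 2415487964

2415487964


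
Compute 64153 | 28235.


0b1111101010011001 | 0b110111001001011 = 0b1111111011011011 = 65243

65243


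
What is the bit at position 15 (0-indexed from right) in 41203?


0b1010000011110011, position 15 = 1

1


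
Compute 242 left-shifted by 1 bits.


0b11110010 << 1 = 0b111100100 = 484

484


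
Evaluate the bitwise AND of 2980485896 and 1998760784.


0b10110001101001101001101100001000 & 0b1110111001000101010101101010000 = 0b110001001000101000101100000000 = 824347392

824347392


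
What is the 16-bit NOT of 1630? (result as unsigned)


~0b11001011110 = 0b1111100110100001 = 63905 (16-bit unsigned)

63905


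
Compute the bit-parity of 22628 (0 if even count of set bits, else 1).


0b101100001100100 has 6 ones => parity 0

0


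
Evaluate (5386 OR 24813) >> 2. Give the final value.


Step 1: 5386 | 24813 = 30191
Step 2: 30191 >> 2 = 7547

7547


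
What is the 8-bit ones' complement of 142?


142 ^ 255 = 113

113


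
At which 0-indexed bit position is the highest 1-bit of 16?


0b10000. Highest set bit at position 4

4


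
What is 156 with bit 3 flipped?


156 ^ (1 << 3) = 156 ^ 8 = 148

148


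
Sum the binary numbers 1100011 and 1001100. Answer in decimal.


1100011 + 1001100 = 10101111 = 175

175


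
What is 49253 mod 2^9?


49253 & 511 = 101

101


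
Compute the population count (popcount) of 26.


0b11010 has 3 set bits

3


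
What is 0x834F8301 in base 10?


834F8301 hex = 2203026177 decimal

2203026177


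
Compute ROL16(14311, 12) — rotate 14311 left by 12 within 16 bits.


Rotate 0b11011111100111 left by 12 (16-bit) = 0b111001101111110 = 29566

29566


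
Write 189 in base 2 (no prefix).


189 = 10111101 in binary

10111101


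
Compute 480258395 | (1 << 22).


480258395 | (1 << 22) = 480258395 | 4194304 = 484452699

484452699


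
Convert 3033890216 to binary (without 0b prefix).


3033890216 = 10110100110101010111110110101000 in binary

10110100110101010111110110101000


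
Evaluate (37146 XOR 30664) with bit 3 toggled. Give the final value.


Step 1: 37146 ^ 30664 = 59090
Step 2: 59090 ^ (1 << 3) = 59090 ^ 8 = 59098

59098


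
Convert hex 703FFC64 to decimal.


703FFC64 hex = 1883241572 decimal

1883241572


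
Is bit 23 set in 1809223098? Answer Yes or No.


0b1101011110101101000110110111010, bit 23 = 1. Yes

Yes


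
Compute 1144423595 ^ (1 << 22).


1144423595 ^ (1 << 22) = 1144423595 ^ 4194304 = 1148617899

1148617899


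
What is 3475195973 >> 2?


0b11001111001000110100100001000101 >> 2 = 0b110011110010001101001000010001 = 868798993

868798993


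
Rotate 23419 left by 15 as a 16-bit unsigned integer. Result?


Rotate 0b101101101111011 left by 15 (16-bit) = 0b1010110110111101 = 44477

44477


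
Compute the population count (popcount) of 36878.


0b1001000000001110 has 5 set bits

5


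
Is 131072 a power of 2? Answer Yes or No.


0b100000000000000000. Only one bit set => Yes

Yes


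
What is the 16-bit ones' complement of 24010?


24010 ^ 65535 = 41525

41525


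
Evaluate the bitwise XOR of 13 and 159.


0b1101 ^ 0b10011111 = 0b10010010 = 146

146


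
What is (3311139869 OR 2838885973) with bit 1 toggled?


Step 1: 3311139869 | 2838885973 = 3984588381
Step 2: 3984588381 ^ (1 << 1) = 3984588381 ^ 2 = 3984588383

3984588383


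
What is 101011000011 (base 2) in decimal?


101011000011 in decimal = 2755

2755


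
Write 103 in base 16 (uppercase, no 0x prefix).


103 = 67 hex

67


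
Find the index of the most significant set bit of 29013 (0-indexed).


0b111000101010101. Highest set bit at position 14

14


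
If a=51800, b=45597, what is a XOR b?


51800 ^ 45597 = 30789

30789


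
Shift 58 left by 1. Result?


0b111010 << 1 = 0b1110100 = 116

116


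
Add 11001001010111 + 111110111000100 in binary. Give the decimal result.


11001001010111 + 111110111000100 = 1011000000011011 = 45083

45083


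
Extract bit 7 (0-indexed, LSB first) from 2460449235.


0b10010010101001110111100111010011, position 7 = 1

1


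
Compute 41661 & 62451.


0b1010001010111101 & 0b1111001111110011 = 0b1010001010110001 = 41649

41649


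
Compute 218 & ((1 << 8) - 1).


218 & 255 = 218

218


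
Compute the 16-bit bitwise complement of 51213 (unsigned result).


~0b1100100000001101 = 0b11011111110010 = 14322 (16-bit unsigned)

14322


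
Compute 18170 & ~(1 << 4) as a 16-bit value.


18170 & ~(1 << 4) = 18154

18154


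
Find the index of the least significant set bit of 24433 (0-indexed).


0b101111101110001. Lowest set bit at position 0

0


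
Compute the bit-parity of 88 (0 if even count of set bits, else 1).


0b1011000 has 3 ones => parity 1

1


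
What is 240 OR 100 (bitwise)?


0b11110000 | 0b1100100 = 0b11110100 = 244

244


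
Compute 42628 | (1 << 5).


42628 | (1 << 5) = 42628 | 32 = 42660

42660


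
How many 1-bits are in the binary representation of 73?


0b1001001 has 3 set bits

3


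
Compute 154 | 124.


0b10011010 | 0b1111100 = 0b11111110 = 254

254


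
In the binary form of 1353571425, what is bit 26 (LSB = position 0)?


0b1010000101011011101110001100001, position 26 = 0

0


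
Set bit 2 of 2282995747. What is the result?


2282995747 | (1 << 2) = 2282995747 | 4 = 2282995751

2282995751


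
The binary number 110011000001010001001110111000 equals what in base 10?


110011000001010001001110111000 in decimal = 855970744

855970744


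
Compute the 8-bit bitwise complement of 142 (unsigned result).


~0b10001110 = 0b1110001 = 113 (8-bit unsigned)

113


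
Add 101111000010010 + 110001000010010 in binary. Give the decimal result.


101111000010010 + 110001000010010 = 1100000000100100 = 49188

49188


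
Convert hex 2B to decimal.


2B hex = 43 decimal

43


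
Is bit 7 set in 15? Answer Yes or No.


0b1111, bit 7 = 0. No

No


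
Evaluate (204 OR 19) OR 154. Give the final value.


Step 1: 204 | 19 = 223
Step 2: 223 | 154 = 223

223


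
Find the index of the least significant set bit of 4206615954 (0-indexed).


0b11111010101110111101110110010010. Lowest set bit at position 1

1


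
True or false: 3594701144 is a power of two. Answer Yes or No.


0b11010110010000101100100101011000. Multiple bits set => No

No


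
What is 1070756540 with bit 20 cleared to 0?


1070756540 & ~(1 << 20) = 1069707964

1069707964


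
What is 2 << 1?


0b10 << 1 = 0b100 = 4

4


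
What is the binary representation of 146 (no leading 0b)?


146 = 10010010 in binary

10010010
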